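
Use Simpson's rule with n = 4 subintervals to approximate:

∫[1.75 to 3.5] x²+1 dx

f(x) = x²+1
a = 1.75, b = 3.5, n = 4
h = (b - a)/n = 0.437500

Simpson's rule: (h/3)[f(x₀) + 4f(x₁) + 2f(x₂) + ... + f(xₙ)]

x_0 = 1.7500, f(x_0) = 4.062500, coefficient = 1
x_1 = 2.1875, f(x_1) = 5.785156, coefficient = 4
x_2 = 2.6250, f(x_2) = 7.890625, coefficient = 2
x_3 = 3.0625, f(x_3) = 10.378906, coefficient = 4
x_4 = 3.5000, f(x_4) = 13.250000, coefficient = 1

I ≈ (0.437500/3) × 97.750000 = 14.255208
Exact value: 14.255208
Error: 0.000000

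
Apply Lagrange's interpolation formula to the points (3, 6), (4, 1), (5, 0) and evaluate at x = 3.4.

Lagrange interpolation formula:
P(x) = Σ yᵢ × Lᵢ(x)
where Lᵢ(x) = Π_{j≠i} (x - xⱼ)/(xᵢ - xⱼ)

L_0(3.4) = (3.4 - 4)/(3 - 4) × (3.4 - 5)/(3 - 5) = 0.480000
L_1(3.4) = (3.4 - 3)/(4 - 3) × (3.4 - 5)/(4 - 5) = 0.640000
L_2(3.4) = (3.4 - 3)/(5 - 3) × (3.4 - 4)/(5 - 4) = -0.120000

P(3.4) = 6×L_0(3.4) + 1×L_1(3.4) + 0×L_2(3.4)
P(3.4) = 3.520000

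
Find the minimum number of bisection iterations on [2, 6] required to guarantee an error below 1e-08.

We need (b-a)/2^n ≤ 1e-08
(6 - 2)/2^n ≤ 1e-08
4/2^n ≤ 1e-08
2^n ≥ 400000000
n ≥ log₂(400000000) = 28.58
n ≥ 29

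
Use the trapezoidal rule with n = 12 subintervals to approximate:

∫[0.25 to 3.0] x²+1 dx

f(x) = x²+1
a = 0.25, b = 3.0, n = 12
h = (b - a)/n = 0.229167

Trapezoidal rule: (h/2)[f(x₀) + 2f(x₁) + 2f(x₂) + ... + f(xₙ)]

x_0 = 0.2500, f(x_0) = 1.062500, coefficient = 1
x_1 = 0.4792, f(x_1) = 1.229601, coefficient = 2
x_2 = 0.7083, f(x_2) = 1.501736, coefficient = 2
x_3 = 0.9375, f(x_3) = 1.878906, coefficient = 2
x_4 = 1.1667, f(x_4) = 2.361111, coefficient = 2
x_5 = 1.3958, f(x_5) = 2.948351, coefficient = 2
x_6 = 1.6250, f(x_6) = 3.640625, coefficient = 2
x_7 = 1.8542, f(x_7) = 4.437934, coefficient = 2
x_8 = 2.0833, f(x_8) = 5.340278, coefficient = 2
x_9 = 2.3125, f(x_9) = 6.347656, coefficient = 2
x_10 = 2.5417, f(x_10) = 7.460069, coefficient = 2
x_11 = 2.7708, f(x_11) = 8.677517, coefficient = 2
x_12 = 3.0000, f(x_12) = 10.000000, coefficient = 1

I ≈ (0.229167/2) × 102.710069 = 11.768862
Exact value: 11.744792
Error: 0.024070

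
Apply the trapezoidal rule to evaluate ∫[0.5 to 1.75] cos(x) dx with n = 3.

f(x) = cos(x)
a = 0.5, b = 1.75, n = 3
h = (b - a)/n = 0.416667

Trapezoidal rule: (h/2)[f(x₀) + 2f(x₁) + 2f(x₂) + ... + f(xₙ)]

x_0 = 0.5000, f(x_0) = 0.877583, coefficient = 1
x_1 = 0.9167, f(x_1) = 0.608469, coefficient = 2
x_2 = 1.3333, f(x_2) = 0.235238, coefficient = 2
x_3 = 1.7500, f(x_3) = -0.178246, coefficient = 1

I ≈ (0.416667/2) × 2.386749 = 0.497239
Exact value: 0.504560
Error: 0.007321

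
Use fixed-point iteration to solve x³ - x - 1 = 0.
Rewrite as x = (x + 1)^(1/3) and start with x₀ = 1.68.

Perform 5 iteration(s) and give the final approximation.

Equation: x³ - x - 1 = 0
Fixed-point form: x = (x + 1)^(1/3)
x₀ = 1.68

x_1 = g(1.680000) = 1.389030
x_2 = g(1.389030) = 1.336823
x_3 = g(1.336823) = 1.327013
x_4 = g(1.327013) = 1.325154
x_5 = g(1.325154) = 1.324801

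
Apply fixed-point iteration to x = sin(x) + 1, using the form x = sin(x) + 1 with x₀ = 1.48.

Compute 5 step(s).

Equation: x = sin(x) + 1
Fixed-point form: x = sin(x) + 1
x₀ = 1.48

x_1 = g(1.480000) = 1.995881
x_2 = g(1.995881) = 1.911004
x_3 = g(1.911004) = 1.942685
x_4 = g(1.942685) = 1.931643
x_5 = g(1.931643) = 1.935598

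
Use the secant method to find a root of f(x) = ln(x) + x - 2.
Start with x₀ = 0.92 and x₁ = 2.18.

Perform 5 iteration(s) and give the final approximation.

f(x) = ln(x) + x - 2
x₀ = 0.92, x₁ = 2.18

Secant formula: x_{n+1} = x_n - f(x_n)(x_n - x_{n-1})/(f(x_n) - f(x_{n-1}))

Iteration 1:
  f(0.920000) = -1.163382
  f(2.180000) = 0.959325
  x_2 = 2.180000 - 0.959325×(2.180000 - 0.920000)/(0.959325 - (-1.163382))
       = 1.610562
Iteration 2:
  f(2.180000) = 0.959325
  f(1.610562) = 0.087145
  x_3 = 1.610562 - 0.087145×(1.610562 - 2.180000)/(0.087145 - 0.959325)
       = 1.553666
Iteration 3:
  f(1.610562) = 0.087145
  f(1.553666) = -0.005717
  x_4 = 1.553666 - (-0.005717)×(1.553666 - 1.610562)/(-0.005717 - 0.087145)
       = 1.557169
Iteration 4:
  f(1.553666) = -0.005717
  f(1.557169) = 0.000038
  x_5 = 1.557169 - 0.000038×(1.557169 - 1.553666)/(0.000038 - (-0.005717))
       = 1.557146
Iteration 5:
  f(1.557169) = 0.000038
  f(1.557146) = 0.000000
  x_6 = 1.557146 - 0.000000×(1.557146 - 1.557169)/(0.000000 - 0.000038)
       = 1.557146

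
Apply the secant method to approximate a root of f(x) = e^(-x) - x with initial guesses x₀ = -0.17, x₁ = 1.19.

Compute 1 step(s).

f(x) = e^(-x) - x
x₀ = -0.17, x₁ = 1.19

Secant formula: x_{n+1} = x_n - f(x_n)(x_n - x_{n-1})/(f(x_n) - f(x_{n-1}))

Iteration 1:
  f(-0.170000) = 1.355305
  f(1.190000) = -0.885779
  x_2 = 1.190000 - (-0.885779)×(1.190000 - (-0.170000))/(-0.885779 - 1.355305)
       = 0.652466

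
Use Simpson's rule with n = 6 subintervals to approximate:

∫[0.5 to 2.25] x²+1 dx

f(x) = x²+1
a = 0.5, b = 2.25, n = 6
h = (b - a)/n = 0.291667

Simpson's rule: (h/3)[f(x₀) + 4f(x₁) + 2f(x₂) + ... + f(xₙ)]

x_0 = 0.5000, f(x_0) = 1.250000, coefficient = 1
x_1 = 0.7917, f(x_1) = 1.626736, coefficient = 4
x_2 = 1.0833, f(x_2) = 2.173611, coefficient = 2
x_3 = 1.3750, f(x_3) = 2.890625, coefficient = 4
x_4 = 1.6667, f(x_4) = 3.777778, coefficient = 2
x_5 = 1.9583, f(x_5) = 4.835069, coefficient = 4
x_6 = 2.2500, f(x_6) = 6.062500, coefficient = 1

I ≈ (0.291667/3) × 56.625000 = 5.505208
Exact value: 5.505208
Error: 0.000000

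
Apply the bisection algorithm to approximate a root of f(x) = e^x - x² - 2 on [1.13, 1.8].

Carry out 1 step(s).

f(x) = e^x - x² - 2
Initial interval: [1.13, 1.8]

Iteration 1:
  c_1 = (1.130000 + 1.800000)/2 = 1.465000
  f(c_1) = f(1.465000) = 0.181318
  f(a) × f(c) < 0, new interval: [1.130000, 1.465000]

After 1 iteration(s), the approximation is c_1 = 1.465000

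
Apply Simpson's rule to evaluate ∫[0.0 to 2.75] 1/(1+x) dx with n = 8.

f(x) = 1/(1+x)
a = 0.0, b = 2.75, n = 8
h = (b - a)/n = 0.343750

Simpson's rule: (h/3)[f(x₀) + 4f(x₁) + 2f(x₂) + ... + f(xₙ)]

x_0 = 0.0000, f(x_0) = 1.000000, coefficient = 1
x_1 = 0.3438, f(x_1) = 0.744186, coefficient = 4
x_2 = 0.6875, f(x_2) = 0.592593, coefficient = 2
x_3 = 1.0312, f(x_3) = 0.492308, coefficient = 4
x_4 = 1.3750, f(x_4) = 0.421053, coefficient = 2
x_5 = 1.7188, f(x_5) = 0.367816, coefficient = 4
x_6 = 2.0625, f(x_6) = 0.326531, coefficient = 2
x_7 = 2.4062, f(x_7) = 0.293578, coefficient = 4
x_8 = 2.7500, f(x_8) = 0.266667, coefficient = 1

I ≈ (0.343750/3) × 11.538570 = 1.322128
Exact value: 1.321756
Error: 0.000372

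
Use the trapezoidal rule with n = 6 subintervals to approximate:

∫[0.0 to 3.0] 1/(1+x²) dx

f(x) = 1/(1+x²)
a = 0.0, b = 3.0, n = 6
h = (b - a)/n = 0.500000

Trapezoidal rule: (h/2)[f(x₀) + 2f(x₁) + 2f(x₂) + ... + f(xₙ)]

x_0 = 0.0000, f(x_0) = 1.000000, coefficient = 1
x_1 = 0.5000, f(x_1) = 0.800000, coefficient = 2
x_2 = 1.0000, f(x_2) = 0.500000, coefficient = 2
x_3 = 1.5000, f(x_3) = 0.307692, coefficient = 2
x_4 = 2.0000, f(x_4) = 0.200000, coefficient = 2
x_5 = 2.5000, f(x_5) = 0.137931, coefficient = 2
x_6 = 3.0000, f(x_6) = 0.100000, coefficient = 1

I ≈ (0.500000/2) × 4.991247 = 1.247812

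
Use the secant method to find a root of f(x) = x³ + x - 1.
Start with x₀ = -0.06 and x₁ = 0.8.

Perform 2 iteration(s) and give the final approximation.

f(x) = x³ + x - 1
x₀ = -0.06, x₁ = 0.8

Secant formula: x_{n+1} = x_n - f(x_n)(x_n - x_{n-1})/(f(x_n) - f(x_{n-1}))

Iteration 1:
  f(-0.060000) = -1.060216
  f(0.800000) = 0.312000
  x_2 = 0.800000 - 0.312000×(0.800000 - (-0.060000))/(0.312000 - (-1.060216))
       = 0.604462
Iteration 2:
  f(0.800000) = 0.312000
  f(0.604462) = -0.174683
  x_3 = 0.604462 - (-0.174683)×(0.604462 - 0.800000)/(-0.174683 - 0.312000)
       = 0.674646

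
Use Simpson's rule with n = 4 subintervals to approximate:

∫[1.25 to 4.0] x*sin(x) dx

f(x) = x*sin(x)
a = 1.25, b = 4.0, n = 4
h = (b - a)/n = 0.687500

Simpson's rule: (h/3)[f(x₀) + 4f(x₁) + 2f(x₂) + ... + f(xₙ)]

x_0 = 1.2500, f(x_0) = 1.186231, coefficient = 1
x_1 = 1.9375, f(x_1) = 1.808684, coefficient = 4
x_2 = 2.6250, f(x_2) = 1.296541, coefficient = 2
x_3 = 3.3125, f(x_3) = -0.563379, coefficient = 4
x_4 = 4.0000, f(x_4) = -3.027210, coefficient = 1

I ≈ (0.687500/3) × 5.733324 = 1.313887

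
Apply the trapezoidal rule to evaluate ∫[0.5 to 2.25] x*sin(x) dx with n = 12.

f(x) = x*sin(x)
a = 0.5, b = 2.25, n = 12
h = (b - a)/n = 0.145833

Trapezoidal rule: (h/2)[f(x₀) + 2f(x₁) + 2f(x₂) + ... + f(xₙ)]

x_0 = 0.5000, f(x_0) = 0.239713, coefficient = 1
x_1 = 0.6458, f(x_1) = 0.388704, coefficient = 2
x_2 = 0.7917, f(x_2) = 0.563291, coefficient = 2
x_3 = 0.9375, f(x_3) = 0.755701, coefficient = 2
x_4 = 1.0833, f(x_4) = 0.957151, coefficient = 2
x_5 = 1.2292, f(x_5) = 1.158133, coefficient = 2
x_6 = 1.3750, f(x_6) = 1.348728, coefficient = 2
x_7 = 1.5208, f(x_7) = 1.518935, coefficient = 2
x_8 = 1.6667, f(x_8) = 1.659013, coefficient = 2
x_9 = 1.8125, f(x_9) = 1.759814, coefficient = 2
x_10 = 1.9583, f(x_10) = 1.813109, coefficient = 2
x_11 = 2.1042, f(x_11) = 1.811894, coefficient = 2
x_12 = 2.2500, f(x_12) = 1.750665, coefficient = 1

I ≈ (0.145833/2) × 29.459324 = 2.148076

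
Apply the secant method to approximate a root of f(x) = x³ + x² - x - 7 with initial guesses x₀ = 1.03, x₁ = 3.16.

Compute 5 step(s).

f(x) = x³ + x² - x - 7
x₀ = 1.03, x₁ = 3.16

Secant formula: x_{n+1} = x_n - f(x_n)(x_n - x_{n-1})/(f(x_n) - f(x_{n-1}))

Iteration 1:
  f(1.030000) = -5.876373
  f(3.160000) = 31.380096
  x_2 = 3.160000 - 31.380096×(3.160000 - 1.030000)/(31.380096 - (-5.876373))
       = 1.365960
Iteration 2:
  f(3.160000) = 31.380096
  f(1.365960) = -3.951443
  x_3 = 1.365960 - (-3.951443)×(1.365960 - 3.160000)/(-3.951443 - 31.380096)
       = 1.566603
Iteration 3:
  f(1.365960) = -3.951443
  f(1.566603) = -2.267527
  x_4 = 1.566603 - (-2.267527)×(1.566603 - 1.365960)/(-2.267527 - (-3.951443))
       = 1.836786
Iteration 4:
  f(1.566603) = -2.267527
  f(1.836786) = 0.733913
  x_5 = 1.836786 - 0.733913×(1.836786 - 1.566603)/(0.733913 - (-2.267527))
       = 1.770721
Iteration 5:
  f(1.836786) = 0.733913
  f(1.770721) = -0.083258
  x_6 = 1.770721 - (-0.083258)×(1.770721 - 1.836786)/(-0.083258 - 0.733913)
       = 1.777452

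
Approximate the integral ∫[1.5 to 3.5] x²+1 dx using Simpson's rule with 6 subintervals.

f(x) = x²+1
a = 1.5, b = 3.5, n = 6
h = (b - a)/n = 0.333333

Simpson's rule: (h/3)[f(x₀) + 4f(x₁) + 2f(x₂) + ... + f(xₙ)]

x_0 = 1.5000, f(x_0) = 3.250000, coefficient = 1
x_1 = 1.8333, f(x_1) = 4.361111, coefficient = 4
x_2 = 2.1667, f(x_2) = 5.694444, coefficient = 2
x_3 = 2.5000, f(x_3) = 7.250000, coefficient = 4
x_4 = 2.8333, f(x_4) = 9.027778, coefficient = 2
x_5 = 3.1667, f(x_5) = 11.027778, coefficient = 4
x_6 = 3.5000, f(x_6) = 13.250000, coefficient = 1

I ≈ (0.333333/3) × 136.500000 = 15.166667
Exact value: 15.166667
Error: 0.000000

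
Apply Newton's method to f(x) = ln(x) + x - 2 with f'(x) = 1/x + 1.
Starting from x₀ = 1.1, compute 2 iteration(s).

f(x) = ln(x) + x - 2
f'(x) = 1/x + 1
x₀ = 1.1

Newton-Raphson formula: x_{n+1} = x_n - f(x_n)/f'(x_n)

Iteration 1:
  f(1.100000) = -0.804690
  f'(1.100000) = 1.909091
  x_1 = 1.100000 - (-0.804690)/1.909091 = 1.521504
Iteration 2:
  f(1.521504) = -0.058796
  f'(1.521504) = 1.657244
  x_2 = 1.521504 - (-0.058796)/1.657244 = 1.556983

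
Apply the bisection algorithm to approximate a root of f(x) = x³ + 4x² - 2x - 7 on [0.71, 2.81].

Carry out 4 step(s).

f(x) = x³ + 4x² - 2x - 7
Initial interval: [0.71, 2.81]

Iteration 1:
  c_1 = (0.710000 + 2.810000)/2 = 1.760000
  f(c_1) = f(1.760000) = 7.322176
  f(a) × f(c) < 0, new interval: [0.710000, 1.760000]
Iteration 2:
  c_2 = (0.710000 + 1.760000)/2 = 1.235000
  f(c_2) = f(1.235000) = -1.485447
  f(a) × f(c) ≥ 0, new interval: [1.235000, 1.760000]
Iteration 3:
  c_3 = (1.235000 + 1.760000)/2 = 1.497500
  f(c_3) = f(1.497500) = 2.333178
  f(a) × f(c) < 0, new interval: [1.235000, 1.497500]
Iteration 4:
  c_4 = (1.235000 + 1.497500)/2 = 1.366250
  f(c_4) = f(1.366250) = 0.284352
  f(a) × f(c) < 0, new interval: [1.235000, 1.366250]

After 4 iteration(s), the approximation is c_4 = 1.366250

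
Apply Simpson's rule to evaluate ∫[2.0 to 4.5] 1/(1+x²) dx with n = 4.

f(x) = 1/(1+x²)
a = 2.0, b = 4.5, n = 4
h = (b - a)/n = 0.625000

Simpson's rule: (h/3)[f(x₀) + 4f(x₁) + 2f(x₂) + ... + f(xₙ)]

x_0 = 2.0000, f(x_0) = 0.200000, coefficient = 1
x_1 = 2.6250, f(x_1) = 0.126733, coefficient = 4
x_2 = 3.2500, f(x_2) = 0.086486, coefficient = 2
x_3 = 3.8750, f(x_3) = 0.062439, coefficient = 4
x_4 = 4.5000, f(x_4) = 0.047059, coefficient = 1

I ≈ (0.625000/3) × 1.176719 = 0.245150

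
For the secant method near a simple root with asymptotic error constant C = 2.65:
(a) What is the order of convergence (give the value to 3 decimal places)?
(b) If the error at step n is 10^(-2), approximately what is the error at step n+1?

(a) Secant method has superlinear convergence with order φ = (1+√5)/2 ≈ 1.618.
    This means |e_{n+1}| ≈ C|e_n|^1.618.

(b) With |e_n| = 10^(-2) and C = 2.65:
    |e_{n+1}| ≈ 2.65 × (10^(-2))^1.618 = 2.65 × 10^(-3.24)

(a) ≈ 1.618 (golden ratio); (b) |e_{n+1}| ≈ 1.539e-03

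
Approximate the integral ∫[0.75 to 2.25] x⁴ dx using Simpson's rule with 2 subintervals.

f(x) = x⁴
a = 0.75, b = 2.25, n = 2
h = (b - a)/n = 0.750000

Simpson's rule: (h/3)[f(x₀) + 4f(x₁) + 2f(x₂) + ... + f(xₙ)]

x_0 = 0.7500, f(x_0) = 0.316406, coefficient = 1
x_1 = 1.5000, f(x_1) = 5.062500, coefficient = 4
x_2 = 2.2500, f(x_2) = 25.628906, coefficient = 1

I ≈ (0.750000/3) × 46.195312 = 11.548828
Exact value: 11.485547
Error: 0.063281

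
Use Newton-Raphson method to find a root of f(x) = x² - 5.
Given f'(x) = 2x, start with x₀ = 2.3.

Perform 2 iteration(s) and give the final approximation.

f(x) = x² - 5
f'(x) = 2x
x₀ = 2.3

Newton-Raphson formula: x_{n+1} = x_n - f(x_n)/f'(x_n)

Iteration 1:
  f(2.300000) = 0.290000
  f'(2.300000) = 4.600000
  x_1 = 2.300000 - 0.290000/4.600000 = 2.236957
Iteration 2:
  f(2.236957) = 0.003974
  f'(2.236957) = 4.473913
  x_2 = 2.236957 - 0.003974/4.473913 = 2.236068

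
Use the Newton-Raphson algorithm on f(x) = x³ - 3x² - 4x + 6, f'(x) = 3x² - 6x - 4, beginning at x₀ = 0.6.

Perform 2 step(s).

f(x) = x³ - 3x² - 4x + 6
f'(x) = 3x² - 6x - 4
x₀ = 0.6

Newton-Raphson formula: x_{n+1} = x_n - f(x_n)/f'(x_n)

Iteration 1:
  f(0.600000) = 2.736000
  f'(0.600000) = -6.520000
  x_1 = 0.600000 - 2.736000/(-6.520000) = 1.019632
Iteration 2:
  f(1.019632) = -0.137416
  f'(1.019632) = -6.998844
  x_2 = 1.019632 - (-0.137416)/(-6.998844) = 0.999998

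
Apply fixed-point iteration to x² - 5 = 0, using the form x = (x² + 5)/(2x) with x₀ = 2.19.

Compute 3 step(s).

Equation: x² - 5 = 0
Fixed-point form: x = (x² + 5)/(2x)
x₀ = 2.19

x_1 = g(2.190000) = 2.236553
x_2 = g(2.236553) = 2.236068
x_3 = g(2.236068) = 2.236068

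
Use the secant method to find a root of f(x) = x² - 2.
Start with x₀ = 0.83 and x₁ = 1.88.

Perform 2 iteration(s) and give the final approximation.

f(x) = x² - 2
x₀ = 0.83, x₁ = 1.88

Secant formula: x_{n+1} = x_n - f(x_n)(x_n - x_{n-1})/(f(x_n) - f(x_{n-1}))

Iteration 1:
  f(0.830000) = -1.311100
  f(1.880000) = 1.534400
  x_2 = 1.880000 - 1.534400×(1.880000 - 0.830000)/(1.534400 - (-1.311100))
       = 1.313801
Iteration 2:
  f(1.880000) = 1.534400
  f(1.313801) = -0.273928
  x_3 = 1.313801 - (-0.273928)×(1.313801 - 1.880000)/(-0.273928 - 1.534400)
       = 1.399569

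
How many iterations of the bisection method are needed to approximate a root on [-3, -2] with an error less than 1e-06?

We need (b-a)/2^n ≤ 1e-06
(-2 - (-3))/2^n ≤ 1e-06
1/2^n ≤ 1e-06
2^n ≥ 1000000
n ≥ log₂(1000000) = 19.93
n ≥ 20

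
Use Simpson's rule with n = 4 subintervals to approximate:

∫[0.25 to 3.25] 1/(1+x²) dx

f(x) = 1/(1+x²)
a = 0.25, b = 3.25, n = 4
h = (b - a)/n = 0.750000

Simpson's rule: (h/3)[f(x₀) + 4f(x₁) + 2f(x₂) + ... + f(xₙ)]

x_0 = 0.2500, f(x_0) = 0.941176, coefficient = 1
x_1 = 1.0000, f(x_1) = 0.500000, coefficient = 4
x_2 = 1.7500, f(x_2) = 0.246154, coefficient = 2
x_3 = 2.5000, f(x_3) = 0.137931, coefficient = 4
x_4 = 3.2500, f(x_4) = 0.086486, coefficient = 1

I ≈ (0.750000/3) × 4.071695 = 1.017924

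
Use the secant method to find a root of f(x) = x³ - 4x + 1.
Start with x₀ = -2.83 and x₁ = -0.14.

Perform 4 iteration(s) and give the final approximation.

f(x) = x³ - 4x + 1
x₀ = -2.83, x₁ = -0.14

Secant formula: x_{n+1} = x_n - f(x_n)(x_n - x_{n-1})/(f(x_n) - f(x_{n-1}))

Iteration 1:
  f(-2.830000) = -10.345187
  f(-0.140000) = 1.557256
  x_2 = -0.140000 - 1.557256×(-0.140000 - (-2.830000))/(1.557256 - (-10.345187))
       = -0.491946
Iteration 2:
  f(-0.140000) = 1.557256
  f(-0.491946) = 2.848728
  x_3 = -0.491946 - 2.848728×(-0.491946 - (-0.140000))/(2.848728 - 1.557256)
       = 0.284376
Iteration 3:
  f(-0.491946) = 2.848728
  f(0.284376) = -0.114508
  x_4 = 0.284376 - (-0.114508)×(0.284376 - (-0.491946))/(-0.114508 - 2.848728)
       = 0.254377
Iteration 4:
  f(0.284376) = -0.114508
  f(0.254377) = -0.001048
  x_5 = 0.254377 - (-0.001048)×(0.254377 - 0.284376)/(-0.001048 - (-0.114508))
       = 0.254100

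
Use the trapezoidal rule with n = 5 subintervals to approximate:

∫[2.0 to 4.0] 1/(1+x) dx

f(x) = 1/(1+x)
a = 2.0, b = 4.0, n = 5
h = (b - a)/n = 0.400000

Trapezoidal rule: (h/2)[f(x₀) + 2f(x₁) + 2f(x₂) + ... + f(xₙ)]

x_0 = 2.0000, f(x_0) = 0.333333, coefficient = 1
x_1 = 2.4000, f(x_1) = 0.294118, coefficient = 2
x_2 = 2.8000, f(x_2) = 0.263158, coefficient = 2
x_3 = 3.2000, f(x_3) = 0.238095, coefficient = 2
x_4 = 3.6000, f(x_4) = 0.217391, coefficient = 2
x_5 = 4.0000, f(x_5) = 0.200000, coefficient = 1

I ≈ (0.400000/2) × 2.558858 = 0.511772
Exact value: 0.510826
Error: 0.000946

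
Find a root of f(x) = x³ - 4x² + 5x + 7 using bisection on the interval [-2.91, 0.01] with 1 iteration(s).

f(x) = x³ - 4x² + 5x + 7
Initial interval: [-2.91, 0.01]

Iteration 1:
  c_1 = (-2.910000 + 0.010000)/2 = -1.450000
  f(c_1) = f(-1.450000) = -11.708625
  f(a) × f(c) ≥ 0, new interval: [-1.450000, 0.010000]

After 1 iteration(s), the approximation is c_1 = -1.450000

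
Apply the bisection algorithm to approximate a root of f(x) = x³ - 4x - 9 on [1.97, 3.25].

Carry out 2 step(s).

f(x) = x³ - 4x - 9
Initial interval: [1.97, 3.25]

Iteration 1:
  c_1 = (1.970000 + 3.250000)/2 = 2.610000
  f(c_1) = f(2.610000) = -1.660419
  f(a) × f(c) ≥ 0, new interval: [2.610000, 3.250000]
Iteration 2:
  c_2 = (2.610000 + 3.250000)/2 = 2.930000
  f(c_2) = f(2.930000) = 4.433757
  f(a) × f(c) < 0, new interval: [2.610000, 2.930000]

After 2 iteration(s), the approximation is c_2 = 2.930000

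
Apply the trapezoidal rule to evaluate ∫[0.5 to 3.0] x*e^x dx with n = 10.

f(x) = x*e^x
a = 0.5, b = 3.0, n = 10
h = (b - a)/n = 0.250000

Trapezoidal rule: (h/2)[f(x₀) + 2f(x₁) + 2f(x₂) + ... + f(xₙ)]

x_0 = 0.5000, f(x_0) = 0.824361, coefficient = 1
x_1 = 0.7500, f(x_1) = 1.587750, coefficient = 2
x_2 = 1.0000, f(x_2) = 2.718282, coefficient = 2
x_3 = 1.2500, f(x_3) = 4.362929, coefficient = 2
x_4 = 1.5000, f(x_4) = 6.722534, coefficient = 2
x_5 = 1.7500, f(x_5) = 10.070555, coefficient = 2
x_6 = 2.0000, f(x_6) = 14.778112, coefficient = 2
x_7 = 2.2500, f(x_7) = 21.347406, coefficient = 2
x_8 = 2.5000, f(x_8) = 30.456235, coefficient = 2
x_9 = 2.7500, f(x_9) = 43.017238, coefficient = 2
x_10 = 3.0000, f(x_10) = 60.256611, coefficient = 1

I ≈ (0.250000/2) × 331.203050 = 41.400381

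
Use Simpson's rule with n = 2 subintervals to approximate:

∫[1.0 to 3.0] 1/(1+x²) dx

f(x) = 1/(1+x²)
a = 1.0, b = 3.0, n = 2
h = (b - a)/n = 1.000000

Simpson's rule: (h/3)[f(x₀) + 4f(x₁) + 2f(x₂) + ... + f(xₙ)]

x_0 = 1.0000, f(x_0) = 0.500000, coefficient = 1
x_1 = 2.0000, f(x_1) = 0.200000, coefficient = 4
x_2 = 3.0000, f(x_2) = 0.100000, coefficient = 1

I ≈ (1.000000/3) × 1.400000 = 0.466667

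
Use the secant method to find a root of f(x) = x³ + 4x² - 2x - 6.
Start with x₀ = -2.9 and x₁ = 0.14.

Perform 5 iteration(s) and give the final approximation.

f(x) = x³ + 4x² - 2x - 6
x₀ = -2.9, x₁ = 0.14

Secant formula: x_{n+1} = x_n - f(x_n)(x_n - x_{n-1})/(f(x_n) - f(x_{n-1}))

Iteration 1:
  f(-2.900000) = 9.051000
  f(0.140000) = -6.198856
  x_2 = 0.140000 - (-6.198856)×(0.140000 - (-2.900000))/(-6.198856 - 9.051000)
       = -1.095718
Iteration 2:
  f(0.140000) = -6.198856
  f(-1.095718) = -0.321689
  x_3 = -1.095718 - (-0.321689)×(-1.095718 - 0.140000)/(-0.321689 - (-6.198856))
       = -1.163355
Iteration 3:
  f(-1.095718) = -0.321689
  f(-1.163355) = 0.165814
  x_4 = -1.163355 - 0.165814×(-1.163355 - (-1.095718))/(0.165814 - (-0.321689))
       = -1.140350
Iteration 4:
  f(-1.163355) = 0.165814
  f(-1.140350) = -0.000617
  x_5 = -1.140350 - (-0.000617)×(-1.140350 - (-1.163355))/(-0.000617 - 0.165814)
       = -1.140435
Iteration 5:
  f(-1.140350) = -0.000617
  f(-1.140435) = -0.000001
  x_6 = -1.140435 - (-0.000001)×(-1.140435 - (-1.140350))/(-0.000001 - (-0.000617))
       = -1.140435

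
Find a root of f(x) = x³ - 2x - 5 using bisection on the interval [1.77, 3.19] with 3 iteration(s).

f(x) = x³ - 2x - 5
Initial interval: [1.77, 3.19]

Iteration 1:
  c_1 = (1.770000 + 3.190000)/2 = 2.480000
  f(c_1) = f(2.480000) = 5.292992
  f(a) × f(c) < 0, new interval: [1.770000, 2.480000]
Iteration 2:
  c_2 = (1.770000 + 2.480000)/2 = 2.125000
  f(c_2) = f(2.125000) = 0.345703
  f(a) × f(c) < 0, new interval: [1.770000, 2.125000]
Iteration 3:
  c_3 = (1.770000 + 2.125000)/2 = 1.947500
  f(c_3) = f(1.947500) = -1.508607
  f(a) × f(c) ≥ 0, new interval: [1.947500, 2.125000]

After 3 iteration(s), the approximation is c_3 = 1.947500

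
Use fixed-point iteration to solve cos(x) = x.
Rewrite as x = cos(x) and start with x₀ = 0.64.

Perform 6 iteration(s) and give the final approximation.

Equation: cos(x) = x
Fixed-point form: x = cos(x)
x₀ = 0.64

x_1 = g(0.640000) = 0.802096
x_2 = g(0.802096) = 0.695202
x_3 = g(0.695202) = 0.767924
x_4 = g(0.767924) = 0.719354
x_5 = g(0.719354) = 0.752232
x_6 = g(0.752232) = 0.730166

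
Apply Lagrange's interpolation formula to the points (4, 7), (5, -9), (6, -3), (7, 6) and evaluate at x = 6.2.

Lagrange interpolation formula:
P(x) = Σ yᵢ × Lᵢ(x)
where Lᵢ(x) = Π_{j≠i} (x - xⱼ)/(xᵢ - xⱼ)

L_0(6.2) = (6.2 - 5)/(4 - 5) × (6.2 - 6)/(4 - 6) × (6.2 - 7)/(4 - 7) = 0.032000
L_1(6.2) = (6.2 - 4)/(5 - 4) × (6.2 - 6)/(5 - 6) × (6.2 - 7)/(5 - 7) = -0.176000
L_2(6.2) = (6.2 - 4)/(6 - 4) × (6.2 - 5)/(6 - 5) × (6.2 - 7)/(6 - 7) = 1.056000
L_3(6.2) = (6.2 - 4)/(7 - 4) × (6.2 - 5)/(7 - 5) × (6.2 - 6)/(7 - 6) = 0.088000

P(6.2) = 7×L_0(6.2) + (-9)×L_1(6.2) + (-3)×L_2(6.2) + 6×L_3(6.2)
P(6.2) = -0.832000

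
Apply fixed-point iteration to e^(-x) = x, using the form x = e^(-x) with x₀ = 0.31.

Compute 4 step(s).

Equation: e^(-x) = x
Fixed-point form: x = e^(-x)
x₀ = 0.31

x_1 = g(0.310000) = 0.733447
x_2 = g(0.733447) = 0.480251
x_3 = g(0.480251) = 0.618628
x_4 = g(0.618628) = 0.538683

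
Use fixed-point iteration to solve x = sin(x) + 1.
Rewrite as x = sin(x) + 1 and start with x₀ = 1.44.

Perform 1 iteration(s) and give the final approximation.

Equation: x = sin(x) + 1
Fixed-point form: x = sin(x) + 1
x₀ = 1.44

x_1 = g(1.440000) = 1.991458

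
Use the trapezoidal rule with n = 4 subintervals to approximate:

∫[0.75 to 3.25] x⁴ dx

f(x) = x⁴
a = 0.75, b = 3.25, n = 4
h = (b - a)/n = 0.625000

Trapezoidal rule: (h/2)[f(x₀) + 2f(x₁) + 2f(x₂) + ... + f(xₙ)]

x_0 = 0.7500, f(x_0) = 0.316406, coefficient = 1
x_1 = 1.3750, f(x_1) = 3.574463, coefficient = 2
x_2 = 2.0000, f(x_2) = 16.000000, coefficient = 2
x_3 = 2.6250, f(x_3) = 47.480713, coefficient = 2
x_4 = 3.2500, f(x_4) = 111.566406, coefficient = 1

I ≈ (0.625000/2) × 245.993164 = 76.872864
Exact value: 72.470703
Error: 4.402161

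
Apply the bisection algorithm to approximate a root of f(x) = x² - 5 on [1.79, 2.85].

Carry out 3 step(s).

f(x) = x² - 5
Initial interval: [1.79, 2.85]

Iteration 1:
  c_1 = (1.790000 + 2.850000)/2 = 2.320000
  f(c_1) = f(2.320000) = 0.382400
  f(a) × f(c) < 0, new interval: [1.790000, 2.320000]
Iteration 2:
  c_2 = (1.790000 + 2.320000)/2 = 2.055000
  f(c_2) = f(2.055000) = -0.776975
  f(a) × f(c) ≥ 0, new interval: [2.055000, 2.320000]
Iteration 3:
  c_3 = (2.055000 + 2.320000)/2 = 2.187500
  f(c_3) = f(2.187500) = -0.214844
  f(a) × f(c) ≥ 0, new interval: [2.187500, 2.320000]

After 3 iteration(s), the approximation is c_3 = 2.187500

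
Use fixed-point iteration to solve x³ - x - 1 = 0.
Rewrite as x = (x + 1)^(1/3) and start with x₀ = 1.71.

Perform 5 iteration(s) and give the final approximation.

Equation: x³ - x - 1 = 0
Fixed-point form: x = (x + 1)^(1/3)
x₀ = 1.71

x_1 = g(1.710000) = 1.394194
x_2 = g(1.394194) = 1.337785
x_3 = g(1.337785) = 1.327195
x_4 = g(1.327195) = 1.325188
x_5 = g(1.325188) = 1.324807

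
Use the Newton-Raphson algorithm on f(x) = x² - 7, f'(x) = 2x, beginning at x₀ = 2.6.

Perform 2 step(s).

f(x) = x² - 7
f'(x) = 2x
x₀ = 2.6

Newton-Raphson formula: x_{n+1} = x_n - f(x_n)/f'(x_n)

Iteration 1:
  f(2.600000) = -0.240000
  f'(2.600000) = 5.200000
  x_1 = 2.600000 - (-0.240000)/5.200000 = 2.646154
Iteration 2:
  f(2.646154) = 0.002130
  f'(2.646154) = 5.292308
  x_2 = 2.646154 - 0.002130/5.292308 = 2.645751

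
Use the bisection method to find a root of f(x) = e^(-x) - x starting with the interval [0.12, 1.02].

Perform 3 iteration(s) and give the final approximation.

f(x) = e^(-x) - x
Initial interval: [0.12, 1.02]

Iteration 1:
  c_1 = (0.120000 + 1.020000)/2 = 0.570000
  f(c_1) = f(0.570000) = -0.004475
  f(a) × f(c) < 0, new interval: [0.120000, 0.570000]
Iteration 2:
  c_2 = (0.120000 + 0.570000)/2 = 0.345000
  f(c_2) = f(0.345000) = 0.363220
  f(a) × f(c) ≥ 0, new interval: [0.345000, 0.570000]
Iteration 3:
  c_3 = (0.345000 + 0.570000)/2 = 0.457500
  f(c_3) = f(0.457500) = 0.175364
  f(a) × f(c) ≥ 0, new interval: [0.457500, 0.570000]

After 3 iteration(s), the approximation is c_3 = 0.457500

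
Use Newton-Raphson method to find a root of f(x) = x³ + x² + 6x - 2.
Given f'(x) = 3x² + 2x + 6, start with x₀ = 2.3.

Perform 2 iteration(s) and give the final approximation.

f(x) = x³ + x² + 6x - 2
f'(x) = 3x² + 2x + 6
x₀ = 2.3

Newton-Raphson formula: x_{n+1} = x_n - f(x_n)/f'(x_n)

Iteration 1:
  f(2.300000) = 29.257000
  f'(2.300000) = 26.470000
  x_1 = 2.300000 - 29.257000/26.470000 = 1.194711
Iteration 2:
  f(1.194711) = 8.300852
  f'(1.194711) = 12.671425
  x_2 = 1.194711 - 8.300852/12.671425 = 0.539627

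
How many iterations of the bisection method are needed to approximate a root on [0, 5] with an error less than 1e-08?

We need (b-a)/2^n ≤ 1e-08
(5 - 0)/2^n ≤ 1e-08
5/2^n ≤ 1e-08
2^n ≥ 500000000
n ≥ log₂(500000000) = 28.90
n ≥ 29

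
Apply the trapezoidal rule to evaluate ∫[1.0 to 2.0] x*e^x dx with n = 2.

f(x) = x*e^x
a = 1.0, b = 2.0, n = 2
h = (b - a)/n = 0.500000

Trapezoidal rule: (h/2)[f(x₀) + 2f(x₁) + 2f(x₂) + ... + f(xₙ)]

x_0 = 1.0000, f(x_0) = 2.718282, coefficient = 1
x_1 = 1.5000, f(x_1) = 6.722534, coefficient = 2
x_2 = 2.0000, f(x_2) = 14.778112, coefficient = 1

I ≈ (0.500000/2) × 30.941461 = 7.735365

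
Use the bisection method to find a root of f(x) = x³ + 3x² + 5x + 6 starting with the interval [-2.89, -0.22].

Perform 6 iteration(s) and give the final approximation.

f(x) = x³ + 3x² + 5x + 6
Initial interval: [-2.89, -0.22]

Iteration 1:
  c_1 = (-2.890000 + (-0.220000))/2 = -1.555000
  f(c_1) = f(-1.555000) = 1.719046
  f(a) × f(c) < 0, new interval: [-2.890000, -1.555000]
Iteration 2:
  c_2 = (-2.890000 + (-1.555000))/2 = -2.222500
  f(c_2) = f(-2.222500) = -1.272034
  f(a) × f(c) ≥ 0, new interval: [-2.222500, -1.555000]
Iteration 3:
  c_3 = (-2.222500 + (-1.555000))/2 = -1.888750
  f(c_3) = f(-1.888750) = 0.520497
  f(a) × f(c) < 0, new interval: [-2.222500, -1.888750]
Iteration 4:
  c_4 = (-2.222500 + (-1.888750))/2 = -2.055625
  f(c_4) = f(-2.055625) = -0.287580
  f(a) × f(c) ≥ 0, new interval: [-2.055625, -1.888750]
Iteration 5:
  c_5 = (-2.055625 + (-1.888750))/2 = -1.972187
  f(c_5) = f(-1.972187) = 0.136763
  f(a) × f(c) < 0, new interval: [-2.055625, -1.972187]
Iteration 6:
  c_6 = (-2.055625 + (-1.972187))/2 = -2.013906
  f(c_6) = f(-2.013906) = -0.070114
  f(a) × f(c) ≥ 0, new interval: [-2.013906, -1.972187]

After 6 iteration(s), the approximation is c_6 = -2.013906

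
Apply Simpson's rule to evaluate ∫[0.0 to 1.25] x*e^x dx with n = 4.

f(x) = x*e^x
a = 0.0, b = 1.25, n = 4
h = (b - a)/n = 0.312500

Simpson's rule: (h/3)[f(x₀) + 4f(x₁) + 2f(x₂) + ... + f(xₙ)]

x_0 = 0.0000, f(x_0) = 0.000000, coefficient = 1
x_1 = 0.3125, f(x_1) = 0.427137, coefficient = 4
x_2 = 0.6250, f(x_2) = 1.167654, coefficient = 2
x_3 = 0.9375, f(x_3) = 2.393990, coefficient = 4
x_4 = 1.2500, f(x_4) = 4.362929, coefficient = 1

I ≈ (0.312500/3) × 17.982744 = 1.873203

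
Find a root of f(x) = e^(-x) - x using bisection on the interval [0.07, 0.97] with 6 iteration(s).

f(x) = e^(-x) - x
Initial interval: [0.07, 0.97]

Iteration 1:
  c_1 = (0.070000 + 0.970000)/2 = 0.520000
  f(c_1) = f(0.520000) = 0.074521
  f(a) × f(c) ≥ 0, new interval: [0.520000, 0.970000]
Iteration 2:
  c_2 = (0.520000 + 0.970000)/2 = 0.745000
  f(c_2) = f(0.745000) = -0.270266
  f(a) × f(c) < 0, new interval: [0.520000, 0.745000]
Iteration 3:
  c_3 = (0.520000 + 0.745000)/2 = 0.632500
  f(c_3) = f(0.632500) = -0.101238
  f(a) × f(c) < 0, new interval: [0.520000, 0.632500]
Iteration 4:
  c_4 = (0.520000 + 0.632500)/2 = 0.576250
  f(c_4) = f(0.576250) = -0.014248
  f(a) × f(c) < 0, new interval: [0.520000, 0.576250]
Iteration 5:
  c_5 = (0.520000 + 0.576250)/2 = 0.548125
  f(c_5) = f(0.548125) = 0.029908
  f(a) × f(c) ≥ 0, new interval: [0.548125, 0.576250]
Iteration 6:
  c_6 = (0.548125 + 0.576250)/2 = 0.562188
  f(c_6) = f(0.562188) = 0.007773
  f(a) × f(c) ≥ 0, new interval: [0.562188, 0.576250]

After 6 iteration(s), the approximation is c_6 = 0.562188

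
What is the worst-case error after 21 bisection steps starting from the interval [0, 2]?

Bisection error bound: |error| ≤ (b-a)/2^n
|error| ≤ (2 - 0)/2^21 = 2/2^21
|error| ≤ 0.0000009537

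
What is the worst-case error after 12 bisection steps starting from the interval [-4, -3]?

Bisection error bound: |error| ≤ (b-a)/2^n
|error| ≤ (-3 - (-4))/2^12 = 1/2^12
|error| ≤ 0.0002441406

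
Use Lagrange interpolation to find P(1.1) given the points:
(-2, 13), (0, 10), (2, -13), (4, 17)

Lagrange interpolation formula:
P(x) = Σ yᵢ × Lᵢ(x)
where Lᵢ(x) = Π_{j≠i} (x - xⱼ)/(xᵢ - xⱼ)

L_0(1.1) = (1.1 - 0)/(-2 - 0) × (1.1 - 2)/(-2 - 2) × (1.1 - 4)/(-2 - 4) = -0.059812
L_1(1.1) = (1.1 - (-2))/(0 - (-2)) × (1.1 - 2)/(0 - 2) × (1.1 - 4)/(0 - 4) = 0.505687
L_2(1.1) = (1.1 - (-2))/(2 - (-2)) × (1.1 - 0)/(2 - 0) × (1.1 - 4)/(2 - 4) = 0.618063
L_3(1.1) = (1.1 - (-2))/(4 - (-2)) × (1.1 - 0)/(4 - 0) × (1.1 - 2)/(4 - 2) = -0.063938

P(1.1) = 13×L_0(1.1) + 10×L_1(1.1) + (-13)×L_2(1.1) + 17×L_3(1.1)
P(1.1) = -4.842438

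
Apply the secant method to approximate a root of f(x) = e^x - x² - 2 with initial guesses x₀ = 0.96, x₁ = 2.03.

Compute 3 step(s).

f(x) = e^x - x² - 2
x₀ = 0.96, x₁ = 2.03

Secant formula: x_{n+1} = x_n - f(x_n)(x_n - x_{n-1})/(f(x_n) - f(x_{n-1}))

Iteration 1:
  f(0.960000) = -0.309904
  f(2.030000) = 1.493186
  x_2 = 2.030000 - 1.493186×(2.030000 - 0.960000)/(1.493186 - (-0.309904))
       = 1.143905
Iteration 2:
  f(2.030000) = 1.493186
  f(1.143905) = -0.169517
  x_3 = 1.143905 - (-0.169517)×(1.143905 - 2.030000)/(-0.169517 - 1.493186)
       = 1.234244
Iteration 3:
  f(1.143905) = -0.169517
  f(1.234244) = -0.087578
  x_4 = 1.234244 - (-0.087578)×(1.234244 - 1.143905)/(-0.087578 - (-0.169517))
       = 1.330801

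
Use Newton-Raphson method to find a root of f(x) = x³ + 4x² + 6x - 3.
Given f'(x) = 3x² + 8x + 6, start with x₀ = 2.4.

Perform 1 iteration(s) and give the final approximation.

f(x) = x³ + 4x² + 6x - 3
f'(x) = 3x² + 8x + 6
x₀ = 2.4

Newton-Raphson formula: x_{n+1} = x_n - f(x_n)/f'(x_n)

Iteration 1:
  f(2.400000) = 48.264000
  f'(2.400000) = 42.480000
  x_1 = 2.400000 - 48.264000/42.480000 = 1.263842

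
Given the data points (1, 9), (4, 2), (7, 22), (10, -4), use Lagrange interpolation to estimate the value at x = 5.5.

Lagrange interpolation formula:
P(x) = Σ yᵢ × Lᵢ(x)
where Lᵢ(x) = Π_{j≠i} (x - xⱼ)/(xᵢ - xⱼ)

L_0(5.5) = (5.5 - 4)/(1 - 4) × (5.5 - 7)/(1 - 7) × (5.5 - 10)/(1 - 10) = -0.062500
L_1(5.5) = (5.5 - 1)/(4 - 1) × (5.5 - 7)/(4 - 7) × (5.5 - 10)/(4 - 10) = 0.562500
L_2(5.5) = (5.5 - 1)/(7 - 1) × (5.5 - 4)/(7 - 4) × (5.5 - 10)/(7 - 10) = 0.562500
L_3(5.5) = (5.5 - 1)/(10 - 1) × (5.5 - 4)/(10 - 4) × (5.5 - 7)/(10 - 7) = -0.062500

P(5.5) = 9×L_0(5.5) + 2×L_1(5.5) + 22×L_2(5.5) + (-4)×L_3(5.5)
P(5.5) = 13.187500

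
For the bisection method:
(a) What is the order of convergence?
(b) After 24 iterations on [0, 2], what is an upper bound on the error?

(a) Bisection has linear (order 1) convergence; the error is halved each step.

(b) Error bound = (b-a)/2^n = (2 - 0)/2^{24}
    = 2/2^{24}

(a) 1 (linear); (b) error ≤ 1.19e-07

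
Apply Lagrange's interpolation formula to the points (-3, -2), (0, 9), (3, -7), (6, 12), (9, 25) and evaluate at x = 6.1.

Lagrange interpolation formula:
P(x) = Σ yᵢ × Lᵢ(x)
where Lᵢ(x) = Π_{j≠i} (x - xⱼ)/(xᵢ - xⱼ)

L_0(6.1) = (6.1 - 0)/(-3 - 0) × (6.1 - 3)/(-3 - 3) × (6.1 - 6)/(-3 - 6) × (6.1 - 9)/(-3 - 9) = -0.002821
L_1(6.1) = (6.1 - (-3))/(0 - (-3)) × (6.1 - 3)/(0 - 3) × (6.1 - 6)/(0 - 6) × (6.1 - 9)/(0 - 9) = 0.016833
L_2(6.1) = (6.1 - (-3))/(3 - (-3)) × (6.1 - 0)/(3 - 0) × (6.1 - 6)/(3 - 6) × (6.1 - 9)/(3 - 9) = -0.049685
L_3(6.1) = (6.1 - (-3))/(6 - (-3)) × (6.1 - 0)/(6 - 0) × (6.1 - 3)/(6 - 3) × (6.1 - 9)/(6 - 9) = 1.026821
L_4(6.1) = (6.1 - (-3))/(9 - (-3)) × (6.1 - 0)/(9 - 0) × (6.1 - 3)/(9 - 3) × (6.1 - 6)/(9 - 6) = 0.008852

P(6.1) = (-2)×L_0(6.1) + 9×L_1(6.1) + (-7)×L_2(6.1) + 12×L_3(6.1) + 25×L_4(6.1)
P(6.1) = 13.048081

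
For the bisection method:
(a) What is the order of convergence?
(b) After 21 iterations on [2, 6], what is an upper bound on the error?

(a) Bisection has linear (order 1) convergence; the error is halved each step.

(b) Error bound = (b-a)/2^n = (6 - 2)/2^{21}
    = 4/2^{21}

(a) 1 (linear); (b) error ≤ 1.91e-06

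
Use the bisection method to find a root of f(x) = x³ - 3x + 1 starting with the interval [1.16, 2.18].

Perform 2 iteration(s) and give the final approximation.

f(x) = x³ - 3x + 1
Initial interval: [1.16, 2.18]

Iteration 1:
  c_1 = (1.160000 + 2.180000)/2 = 1.670000
  f(c_1) = f(1.670000) = 0.647463
  f(a) × f(c) < 0, new interval: [1.160000, 1.670000]
Iteration 2:
  c_2 = (1.160000 + 1.670000)/2 = 1.415000
  f(c_2) = f(1.415000) = -0.411852
  f(a) × f(c) ≥ 0, new interval: [1.415000, 1.670000]

After 2 iteration(s), the approximation is c_2 = 1.415000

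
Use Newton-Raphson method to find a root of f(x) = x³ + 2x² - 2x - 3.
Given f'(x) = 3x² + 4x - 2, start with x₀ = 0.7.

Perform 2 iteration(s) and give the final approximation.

f(x) = x³ + 2x² - 2x - 3
f'(x) = 3x² + 4x - 2
x₀ = 0.7

Newton-Raphson formula: x_{n+1} = x_n - f(x_n)/f'(x_n)

Iteration 1:
  f(0.700000) = -3.077000
  f'(0.700000) = 2.270000
  x_1 = 0.700000 - (-3.077000)/2.270000 = 2.055507
Iteration 2:
  f(2.055507) = 10.023938
  f'(2.055507) = 18.897349
  x_2 = 2.055507 - 10.023938/18.897349 = 1.525065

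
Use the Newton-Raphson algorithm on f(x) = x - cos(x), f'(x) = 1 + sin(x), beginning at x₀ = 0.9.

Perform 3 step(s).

f(x) = x - cos(x)
f'(x) = 1 + sin(x)
x₀ = 0.9

Newton-Raphson formula: x_{n+1} = x_n - f(x_n)/f'(x_n)

Iteration 1:
  f(0.900000) = 0.278390
  f'(0.900000) = 1.783327
  x_1 = 0.900000 - 0.278390/1.783327 = 0.743893
Iteration 2:
  f(0.743893) = 0.008055
  f'(0.743893) = 1.677158
  x_2 = 0.743893 - 0.008055/1.677158 = 0.739090
Iteration 3:
  f(0.739090) = 0.000008
  f'(0.739090) = 1.673616
  x_3 = 0.739090 - 0.000008/1.673616 = 0.739085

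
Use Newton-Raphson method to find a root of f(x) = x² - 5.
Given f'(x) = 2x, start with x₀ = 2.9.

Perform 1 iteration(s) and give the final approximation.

f(x) = x² - 5
f'(x) = 2x
x₀ = 2.9

Newton-Raphson formula: x_{n+1} = x_n - f(x_n)/f'(x_n)

Iteration 1:
  f(2.900000) = 3.410000
  f'(2.900000) = 5.800000
  x_1 = 2.900000 - 3.410000/5.800000 = 2.312069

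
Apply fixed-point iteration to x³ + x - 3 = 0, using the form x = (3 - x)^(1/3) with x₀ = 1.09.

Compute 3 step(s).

Equation: x³ + x - 3 = 0
Fixed-point form: x = (3 - x)^(1/3)
x₀ = 1.09

x_1 = g(1.090000) = 1.240731
x_2 = g(1.240731) = 1.207195
x_3 = g(1.207195) = 1.214817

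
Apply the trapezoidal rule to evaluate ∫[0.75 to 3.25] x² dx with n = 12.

f(x) = x²
a = 0.75, b = 3.25, n = 12
h = (b - a)/n = 0.208333

Trapezoidal rule: (h/2)[f(x₀) + 2f(x₁) + 2f(x₂) + ... + f(xₙ)]

x_0 = 0.7500, f(x_0) = 0.562500, coefficient = 1
x_1 = 0.9583, f(x_1) = 0.918403, coefficient = 2
x_2 = 1.1667, f(x_2) = 1.361111, coefficient = 2
x_3 = 1.3750, f(x_3) = 1.890625, coefficient = 2
x_4 = 1.5833, f(x_4) = 2.506944, coefficient = 2
x_5 = 1.7917, f(x_5) = 3.210069, coefficient = 2
x_6 = 2.0000, f(x_6) = 4.000000, coefficient = 2
x_7 = 2.2083, f(x_7) = 4.876736, coefficient = 2
x_8 = 2.4167, f(x_8) = 5.840278, coefficient = 2
x_9 = 2.6250, f(x_9) = 6.890625, coefficient = 2
x_10 = 2.8333, f(x_10) = 8.027778, coefficient = 2
x_11 = 3.0417, f(x_11) = 9.251736, coefficient = 2
x_12 = 3.2500, f(x_12) = 10.562500, coefficient = 1

I ≈ (0.208333/2) × 108.673611 = 11.320168
Exact value: 11.302083
Error: 0.018084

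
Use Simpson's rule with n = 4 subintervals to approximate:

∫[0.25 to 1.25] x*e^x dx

f(x) = x*e^x
a = 0.25, b = 1.25, n = 4
h = (b - a)/n = 0.250000

Simpson's rule: (h/3)[f(x₀) + 4f(x₁) + 2f(x₂) + ... + f(xₙ)]

x_0 = 0.2500, f(x_0) = 0.321006, coefficient = 1
x_1 = 0.5000, f(x_1) = 0.824361, coefficient = 4
x_2 = 0.7500, f(x_2) = 1.587750, coefficient = 2
x_3 = 1.0000, f(x_3) = 2.718282, coefficient = 4
x_4 = 1.2500, f(x_4) = 4.362929, coefficient = 1

I ≈ (0.250000/3) × 22.030005 = 1.835834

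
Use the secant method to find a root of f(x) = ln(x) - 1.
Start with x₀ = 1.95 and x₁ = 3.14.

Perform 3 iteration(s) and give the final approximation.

f(x) = ln(x) - 1
x₀ = 1.95, x₁ = 3.14

Secant formula: x_{n+1} = x_n - f(x_n)(x_n - x_{n-1})/(f(x_n) - f(x_{n-1}))

Iteration 1:
  f(1.950000) = -0.332171
  f(3.140000) = 0.144223
  x_2 = 3.140000 - 0.144223×(3.140000 - 1.950000)/(0.144223 - (-0.332171))
       = 2.779741
Iteration 2:
  f(3.140000) = 0.144223
  f(2.779741) = 0.022358
  x_3 = 2.779741 - 0.022358×(2.779741 - 3.140000)/(0.022358 - 0.144223)
       = 2.713647
Iteration 3:
  f(2.779741) = 0.022358
  f(2.713647) = -0.001707
  x_4 = 2.713647 - (-0.001707)×(2.713647 - 2.779741)/(-0.001707 - 0.022358)
       = 2.718334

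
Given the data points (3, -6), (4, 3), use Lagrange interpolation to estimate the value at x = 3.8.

Lagrange interpolation formula:
P(x) = Σ yᵢ × Lᵢ(x)
where Lᵢ(x) = Π_{j≠i} (x - xⱼ)/(xᵢ - xⱼ)

L_0(3.8) = (3.8 - 4)/(3 - 4) = 0.200000
L_1(3.8) = (3.8 - 3)/(4 - 3) = 0.800000

P(3.8) = (-6)×L_0(3.8) + 3×L_1(3.8)
P(3.8) = 1.200000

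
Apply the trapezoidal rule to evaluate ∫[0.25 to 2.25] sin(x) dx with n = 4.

f(x) = sin(x)
a = 0.25, b = 2.25, n = 4
h = (b - a)/n = 0.500000

Trapezoidal rule: (h/2)[f(x₀) + 2f(x₁) + 2f(x₂) + ... + f(xₙ)]

x_0 = 0.2500, f(x_0) = 0.247404, coefficient = 1
x_1 = 0.7500, f(x_1) = 0.681639, coefficient = 2
x_2 = 1.2500, f(x_2) = 0.948985, coefficient = 2
x_3 = 1.7500, f(x_3) = 0.983986, coefficient = 2
x_4 = 2.2500, f(x_4) = 0.778073, coefficient = 1

I ≈ (0.500000/2) × 6.254696 = 1.563674
Exact value: 1.597086
Error: 0.033412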